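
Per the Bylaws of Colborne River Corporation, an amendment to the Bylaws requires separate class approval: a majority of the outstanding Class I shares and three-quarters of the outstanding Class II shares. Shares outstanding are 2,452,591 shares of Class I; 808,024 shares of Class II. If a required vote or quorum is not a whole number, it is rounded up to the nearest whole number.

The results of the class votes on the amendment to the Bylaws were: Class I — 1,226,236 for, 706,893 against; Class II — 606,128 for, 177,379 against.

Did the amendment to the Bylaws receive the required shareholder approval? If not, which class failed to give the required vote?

Class I: a majority of 2452591 is 1226296; 1,226,296 required, 1,226,236 in favor — not approved.
Class II: 3/4 of 808024 = 606018; 606,018 required, 606,128 in favor — approved.

Not approved — the Class I shares did not give the required vote.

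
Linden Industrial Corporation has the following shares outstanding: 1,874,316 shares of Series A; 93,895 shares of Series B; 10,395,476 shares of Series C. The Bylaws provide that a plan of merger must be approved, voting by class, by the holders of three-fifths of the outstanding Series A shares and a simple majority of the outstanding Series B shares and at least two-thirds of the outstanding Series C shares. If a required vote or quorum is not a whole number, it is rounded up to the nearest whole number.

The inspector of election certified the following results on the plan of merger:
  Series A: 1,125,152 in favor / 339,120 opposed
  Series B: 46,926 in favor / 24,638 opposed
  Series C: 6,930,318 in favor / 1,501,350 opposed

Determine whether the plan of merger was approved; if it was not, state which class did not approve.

Not approved — the Series B shares did not give the required vote.

Series A: 3/5 of 1874316 = 1124589.60, rounded up to 1124590; 1,124,590 required, 1,125,152 in favor — approved.
Series B: a majority of 93895 is 46948; 46,948 required, 46,926 in favor — not approved.
Series C: 2/3 of 10395476 = 6930317.33, rounded up to 6930318; 6,930,318 required, 6,930,318 in favor — approved.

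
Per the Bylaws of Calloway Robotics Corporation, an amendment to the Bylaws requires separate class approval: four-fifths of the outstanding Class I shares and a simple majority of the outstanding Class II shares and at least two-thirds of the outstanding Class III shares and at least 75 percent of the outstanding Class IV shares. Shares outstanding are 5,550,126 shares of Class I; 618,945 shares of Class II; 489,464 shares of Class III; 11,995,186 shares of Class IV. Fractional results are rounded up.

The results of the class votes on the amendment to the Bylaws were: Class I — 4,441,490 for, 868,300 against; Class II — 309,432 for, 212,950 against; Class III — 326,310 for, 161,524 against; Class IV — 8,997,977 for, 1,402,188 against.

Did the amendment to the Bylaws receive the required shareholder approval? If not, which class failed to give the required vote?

Class I: 4/5 of 5550126 = 4440100.80, rounded up to 4440101; 4,440,101 required, 4,441,490 in favor — approved.
Class II: a majority of 618945 is 309473; 309,473 required, 309,432 in favor — not approved.
Class III: 2/3 of 489464 = 326309.33, rounded up to 326310; 326,310 required, 326,310 in favor — approved.
Class IV: 3/4 of 11995186 = 8996389.50, rounded up to 8996390; 8,996,390 required, 8,997,977 in favor — approved.

Not approved — the Class II shares did not give the required vote.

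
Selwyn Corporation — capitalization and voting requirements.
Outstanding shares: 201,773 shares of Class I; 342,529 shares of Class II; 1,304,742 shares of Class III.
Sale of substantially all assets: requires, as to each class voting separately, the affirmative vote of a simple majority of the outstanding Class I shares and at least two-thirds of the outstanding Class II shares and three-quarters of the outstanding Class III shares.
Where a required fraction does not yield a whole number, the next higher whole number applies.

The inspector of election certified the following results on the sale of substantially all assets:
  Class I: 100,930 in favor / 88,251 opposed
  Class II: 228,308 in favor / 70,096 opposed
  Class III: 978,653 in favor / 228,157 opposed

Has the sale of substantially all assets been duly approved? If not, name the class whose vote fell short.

Not approved — the Class II shares did not give the required vote.

Class I: a majority of 201773 is 100887; 100,887 required, 100,930 in favor — approved.
Class II: 2/3 of 342529 = 228352.67, rounded up to 228353; 228,353 required, 228,308 in favor — not approved.
Class III: 3/4 of 1304742 = 978556.50, rounded up to 978557; 978,557 required, 978,653 in favor — approved.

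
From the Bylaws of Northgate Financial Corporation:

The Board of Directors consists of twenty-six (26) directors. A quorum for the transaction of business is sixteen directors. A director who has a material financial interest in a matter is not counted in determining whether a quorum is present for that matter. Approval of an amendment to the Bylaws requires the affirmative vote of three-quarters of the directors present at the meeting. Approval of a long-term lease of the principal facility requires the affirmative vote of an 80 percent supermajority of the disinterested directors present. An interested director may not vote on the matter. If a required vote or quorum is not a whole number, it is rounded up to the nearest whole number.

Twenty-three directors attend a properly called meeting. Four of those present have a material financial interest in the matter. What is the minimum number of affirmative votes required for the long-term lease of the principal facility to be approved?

The long-term lease of the principal facility requires four-fifths of the disinterested directors present (23 − 4 = 19).
4/5 of 19 = 15.20, rounded up to 16.

16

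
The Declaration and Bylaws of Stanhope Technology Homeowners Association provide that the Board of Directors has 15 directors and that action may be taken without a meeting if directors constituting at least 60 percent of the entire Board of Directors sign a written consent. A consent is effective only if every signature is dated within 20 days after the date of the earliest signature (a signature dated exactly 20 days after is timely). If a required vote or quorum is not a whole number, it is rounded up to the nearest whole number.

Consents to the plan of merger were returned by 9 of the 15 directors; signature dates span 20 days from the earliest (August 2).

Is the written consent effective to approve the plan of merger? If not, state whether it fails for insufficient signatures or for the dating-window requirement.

Signatures required: at least 60 percent of 15 — 3/5 of 15 = 9, so 9 needed; 9 signed. Sufficient.
Dating window: the latest signature is 20 days after the earliest; the limit is 20 days. Within the window.

Effective — both the signature and dating-window requirements are satisfied.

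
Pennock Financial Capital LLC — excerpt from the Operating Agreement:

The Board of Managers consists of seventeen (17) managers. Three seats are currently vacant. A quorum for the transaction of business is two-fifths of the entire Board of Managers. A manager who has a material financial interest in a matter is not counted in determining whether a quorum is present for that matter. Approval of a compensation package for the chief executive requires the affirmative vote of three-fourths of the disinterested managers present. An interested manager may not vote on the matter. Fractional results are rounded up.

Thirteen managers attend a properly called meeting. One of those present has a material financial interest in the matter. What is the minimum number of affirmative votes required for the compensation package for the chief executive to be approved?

The compensation package for the chief executive requires three-fourths of the disinterested managers present (13 − 1 = 12).
3/4 of 12 = 9.

9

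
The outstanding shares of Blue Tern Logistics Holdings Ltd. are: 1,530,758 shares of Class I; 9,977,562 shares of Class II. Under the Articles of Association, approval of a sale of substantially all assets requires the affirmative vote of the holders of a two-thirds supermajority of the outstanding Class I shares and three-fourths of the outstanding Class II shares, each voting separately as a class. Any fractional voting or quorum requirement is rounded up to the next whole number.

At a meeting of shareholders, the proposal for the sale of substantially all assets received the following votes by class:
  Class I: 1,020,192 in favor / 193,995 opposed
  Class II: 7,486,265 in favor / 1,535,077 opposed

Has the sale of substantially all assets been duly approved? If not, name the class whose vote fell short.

Class I: 2/3 of 1530758 = 1020505.33, rounded up to 1020506; 1,020,506 required, 1,020,192 in favor — not approved.
Class II: 3/4 of 9977562 = 7483171.50, rounded up to 7483172; 7,483,172 required, 7,486,265 in favor — approved.

Not approved — the Class I shares did not give the required vote.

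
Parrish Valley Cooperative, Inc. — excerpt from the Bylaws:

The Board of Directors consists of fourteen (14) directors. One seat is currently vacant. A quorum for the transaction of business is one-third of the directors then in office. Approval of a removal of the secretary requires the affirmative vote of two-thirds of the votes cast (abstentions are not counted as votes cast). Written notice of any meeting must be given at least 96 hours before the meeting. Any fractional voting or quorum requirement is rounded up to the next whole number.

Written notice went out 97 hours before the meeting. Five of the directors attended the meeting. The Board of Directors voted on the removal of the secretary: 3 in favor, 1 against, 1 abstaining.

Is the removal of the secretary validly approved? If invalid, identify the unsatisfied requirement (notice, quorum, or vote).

Notice: 97 hours given; 96 required (97 ≥ 96). Satisfied.
Quorum: 5 present; quorum is 5. Satisfied.
Vote: the removal of the secretary requires two-thirds of the votes cast (5 present − 1 abstaining = 4). 2/3 of 4 = 2.67, rounded up to 3, so 3 affirmative votes are needed; 3 voted in favor. Satisfied.

Valid — all requirements satisfied.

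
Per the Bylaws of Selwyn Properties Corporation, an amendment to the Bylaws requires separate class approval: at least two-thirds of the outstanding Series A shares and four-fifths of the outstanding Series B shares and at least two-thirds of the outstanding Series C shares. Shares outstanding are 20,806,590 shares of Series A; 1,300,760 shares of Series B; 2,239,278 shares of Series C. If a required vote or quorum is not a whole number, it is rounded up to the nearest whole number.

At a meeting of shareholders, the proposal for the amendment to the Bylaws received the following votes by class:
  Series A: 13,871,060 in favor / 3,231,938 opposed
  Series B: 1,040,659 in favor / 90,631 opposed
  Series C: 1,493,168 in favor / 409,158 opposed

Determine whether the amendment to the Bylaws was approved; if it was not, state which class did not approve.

Series A: 2/3 of 20806590 = 13871060; 13,871,060 required, 13,871,060 in favor — approved.
Series B: 4/5 of 1300760 = 1040608; 1,040,608 required, 1,040,659 in favor — approved.
Series C: 2/3 of 2239278 = 1492852; 1,492,852 required, 1,493,168 in favor — approved.

Approved — every class gave the required vote.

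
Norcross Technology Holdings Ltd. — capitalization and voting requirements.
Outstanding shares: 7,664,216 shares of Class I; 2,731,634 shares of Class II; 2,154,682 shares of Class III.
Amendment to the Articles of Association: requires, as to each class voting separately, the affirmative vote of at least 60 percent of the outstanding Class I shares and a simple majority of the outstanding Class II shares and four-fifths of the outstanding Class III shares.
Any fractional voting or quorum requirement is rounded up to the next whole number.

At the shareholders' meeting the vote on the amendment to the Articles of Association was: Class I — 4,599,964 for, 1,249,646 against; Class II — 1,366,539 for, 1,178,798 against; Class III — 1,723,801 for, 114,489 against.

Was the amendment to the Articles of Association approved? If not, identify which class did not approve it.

Approved — every class gave the required vote.

Class I: 3/5 of 7664216 = 4598529.60, rounded up to 4598530; 4,598,530 required, 4,599,964 in favor — approved.
Class II: a majority of 2731634 is 1365818; 1,365,818 required, 1,366,539 in favor — approved.
Class III: 4/5 of 2154682 = 1723745.60, rounded up to 1723746; 1,723,746 required, 1,723,801 in favor — approved.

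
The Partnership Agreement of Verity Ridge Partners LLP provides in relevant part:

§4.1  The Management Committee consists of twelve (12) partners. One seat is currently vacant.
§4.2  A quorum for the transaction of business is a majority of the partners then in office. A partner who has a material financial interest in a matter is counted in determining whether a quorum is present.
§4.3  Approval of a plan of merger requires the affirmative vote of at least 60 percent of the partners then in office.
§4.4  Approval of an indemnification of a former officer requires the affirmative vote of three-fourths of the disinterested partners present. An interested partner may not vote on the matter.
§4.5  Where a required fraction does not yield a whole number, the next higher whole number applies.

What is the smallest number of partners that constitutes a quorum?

A majority of 11 is 6.

6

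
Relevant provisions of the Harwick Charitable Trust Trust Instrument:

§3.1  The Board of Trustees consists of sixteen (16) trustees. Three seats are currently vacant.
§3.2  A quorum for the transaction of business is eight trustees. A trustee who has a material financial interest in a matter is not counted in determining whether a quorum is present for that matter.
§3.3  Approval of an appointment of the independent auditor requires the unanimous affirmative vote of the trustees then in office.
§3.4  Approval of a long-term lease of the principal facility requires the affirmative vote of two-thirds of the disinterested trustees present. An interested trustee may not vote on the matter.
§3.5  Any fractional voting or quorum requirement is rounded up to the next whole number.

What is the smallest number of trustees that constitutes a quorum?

8

The quorum is fixed at 8.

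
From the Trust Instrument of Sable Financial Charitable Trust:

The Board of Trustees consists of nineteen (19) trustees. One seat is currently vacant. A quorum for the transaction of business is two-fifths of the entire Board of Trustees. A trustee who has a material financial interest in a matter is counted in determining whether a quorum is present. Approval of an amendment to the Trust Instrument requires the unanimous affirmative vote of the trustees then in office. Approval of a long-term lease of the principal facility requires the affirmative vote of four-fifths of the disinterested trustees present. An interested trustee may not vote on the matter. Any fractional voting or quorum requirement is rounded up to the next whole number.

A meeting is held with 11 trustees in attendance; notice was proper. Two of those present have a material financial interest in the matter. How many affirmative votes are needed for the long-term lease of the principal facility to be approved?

The long-term lease of the principal facility requires four-fifths of the disinterested trustees present (11 − 2 = 9).
4/5 of 9 = 7.20, rounded up to 8.

8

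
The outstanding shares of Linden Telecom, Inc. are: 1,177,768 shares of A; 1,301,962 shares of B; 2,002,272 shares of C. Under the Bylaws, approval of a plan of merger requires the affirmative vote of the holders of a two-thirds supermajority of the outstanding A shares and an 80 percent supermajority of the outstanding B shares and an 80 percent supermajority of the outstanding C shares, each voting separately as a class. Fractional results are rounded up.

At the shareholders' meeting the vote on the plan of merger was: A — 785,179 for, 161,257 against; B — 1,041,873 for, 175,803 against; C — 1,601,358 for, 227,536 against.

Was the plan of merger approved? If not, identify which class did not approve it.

Not approved — the C shares did not give the required vote.

A: 2/3 of 1177768 = 785178.67, rounded up to 785179; 785,179 required, 785,179 in favor — approved.
B: 4/5 of 1301962 = 1041569.60, rounded up to 1041570; 1,041,570 required, 1,041,873 in favor — approved.
C: 4/5 of 2002272 = 1601817.60, rounded up to 1601818; 1,601,818 required, 1,601,358 in favor — not approved.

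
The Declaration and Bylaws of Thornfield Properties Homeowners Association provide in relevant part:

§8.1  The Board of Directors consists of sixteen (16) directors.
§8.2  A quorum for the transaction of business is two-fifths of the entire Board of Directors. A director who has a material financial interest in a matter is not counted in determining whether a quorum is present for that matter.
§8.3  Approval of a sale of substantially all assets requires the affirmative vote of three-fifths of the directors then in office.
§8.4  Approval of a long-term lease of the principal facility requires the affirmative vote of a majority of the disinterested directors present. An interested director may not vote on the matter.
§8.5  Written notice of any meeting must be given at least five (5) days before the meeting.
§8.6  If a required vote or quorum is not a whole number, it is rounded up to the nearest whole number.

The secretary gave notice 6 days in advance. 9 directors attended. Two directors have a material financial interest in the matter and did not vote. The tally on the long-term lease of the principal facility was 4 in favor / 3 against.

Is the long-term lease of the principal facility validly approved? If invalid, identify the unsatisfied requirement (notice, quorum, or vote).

Valid — all requirements satisfied.

Notice: 6 days given; 5 required (6 ≥ 5). Satisfied.
Quorum: 9 present, but the 2 interested directors do not count, leaving 7. Quorum is 7. Satisfied.
Vote: the long-term lease of the principal facility requires a majority of the disinterested directors present (9 − 2 = 7). A majority of 7 is 4, so 4 affirmative votes are needed; 4 voted in favor. Satisfied.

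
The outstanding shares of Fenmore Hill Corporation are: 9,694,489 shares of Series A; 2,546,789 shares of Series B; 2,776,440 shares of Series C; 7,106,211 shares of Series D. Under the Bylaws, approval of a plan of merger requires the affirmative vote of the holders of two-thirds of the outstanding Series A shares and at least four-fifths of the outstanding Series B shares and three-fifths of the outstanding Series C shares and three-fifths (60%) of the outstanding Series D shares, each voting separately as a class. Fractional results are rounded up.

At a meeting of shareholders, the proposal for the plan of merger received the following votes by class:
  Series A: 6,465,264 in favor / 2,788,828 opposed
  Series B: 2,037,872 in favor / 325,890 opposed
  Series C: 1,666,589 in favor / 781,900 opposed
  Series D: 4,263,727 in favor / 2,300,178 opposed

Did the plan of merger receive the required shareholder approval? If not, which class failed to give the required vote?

Approved — every class gave the required vote.

Series A: 2/3 of 9694489 = 6462992.67, rounded up to 6462993; 6,462,993 required, 6,465,264 in favor — approved.
Series B: 4/5 of 2546789 = 2037431.20, rounded up to 2037432; 2,037,432 required, 2,037,872 in favor — approved.
Series C: 3/5 of 2776440 = 1665864; 1,665,864 required, 1,666,589 in favor — approved.
Series D: 3/5 of 7106211 = 4263726.60, rounded up to 4263727; 4,263,727 required, 4,263,727 in favor — approved.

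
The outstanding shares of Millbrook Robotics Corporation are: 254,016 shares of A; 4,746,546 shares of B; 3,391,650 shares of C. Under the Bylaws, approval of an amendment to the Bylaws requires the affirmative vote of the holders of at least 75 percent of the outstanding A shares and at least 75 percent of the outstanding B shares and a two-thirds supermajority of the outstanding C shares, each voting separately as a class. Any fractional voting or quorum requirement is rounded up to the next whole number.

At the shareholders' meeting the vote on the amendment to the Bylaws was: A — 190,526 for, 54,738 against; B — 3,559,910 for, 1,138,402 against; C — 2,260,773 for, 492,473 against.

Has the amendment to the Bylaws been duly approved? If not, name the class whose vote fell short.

Not approved — the C shares did not give the required vote.

A: 3/4 of 254016 = 190512; 190,512 required, 190,526 in favor — approved.
B: 3/4 of 4746546 = 3559909.50, rounded up to 3559910; 3,559,910 required, 3,559,910 in favor — approved.
C: 2/3 of 3391650 = 2261100; 2,261,100 required, 2,260,773 in favor — not approved.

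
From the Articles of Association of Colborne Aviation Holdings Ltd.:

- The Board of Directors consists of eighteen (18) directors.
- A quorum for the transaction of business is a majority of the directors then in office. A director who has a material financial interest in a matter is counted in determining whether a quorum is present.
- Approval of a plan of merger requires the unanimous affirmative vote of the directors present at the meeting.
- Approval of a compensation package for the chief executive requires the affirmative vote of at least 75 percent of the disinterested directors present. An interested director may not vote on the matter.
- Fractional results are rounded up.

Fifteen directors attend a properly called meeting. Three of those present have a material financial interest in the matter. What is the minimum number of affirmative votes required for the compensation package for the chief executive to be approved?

9

The compensation package for the chief executive requires three-fourths of the disinterested directors present (15 − 3 = 12).
3/4 of 12 = 9.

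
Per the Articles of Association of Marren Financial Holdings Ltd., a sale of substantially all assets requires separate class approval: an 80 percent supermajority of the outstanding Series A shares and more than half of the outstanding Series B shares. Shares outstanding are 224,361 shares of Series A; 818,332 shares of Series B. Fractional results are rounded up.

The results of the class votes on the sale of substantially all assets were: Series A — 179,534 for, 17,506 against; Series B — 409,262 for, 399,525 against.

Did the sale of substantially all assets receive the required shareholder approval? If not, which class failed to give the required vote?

Series A: 4/5 of 224361 = 179488.80, rounded up to 179489; 179,489 required, 179,534 in favor — approved.
Series B: a majority of 818332 is 409167; 409,167 required, 409,262 in favor — approved.

Approved — every class gave the required vote.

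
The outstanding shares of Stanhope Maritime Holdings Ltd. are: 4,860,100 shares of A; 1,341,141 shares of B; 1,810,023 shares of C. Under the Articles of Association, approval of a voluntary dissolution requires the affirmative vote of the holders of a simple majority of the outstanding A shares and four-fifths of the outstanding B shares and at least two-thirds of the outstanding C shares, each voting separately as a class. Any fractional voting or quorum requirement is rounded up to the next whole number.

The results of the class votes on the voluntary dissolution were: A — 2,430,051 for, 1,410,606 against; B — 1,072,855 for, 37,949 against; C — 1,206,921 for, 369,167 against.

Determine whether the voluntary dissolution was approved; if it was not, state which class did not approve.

A: a majority of 4860100 is 2430051; 2,430,051 required, 2,430,051 in favor — approved.
B: 4/5 of 1341141 = 1072912.80, rounded up to 1072913; 1,072,913 required, 1,072,855 in favor — not approved.
C: 2/3 of 1810023 = 1206682; 1,206,682 required, 1,206,921 in favor — approved.

Not approved — the B shares did not give the required vote.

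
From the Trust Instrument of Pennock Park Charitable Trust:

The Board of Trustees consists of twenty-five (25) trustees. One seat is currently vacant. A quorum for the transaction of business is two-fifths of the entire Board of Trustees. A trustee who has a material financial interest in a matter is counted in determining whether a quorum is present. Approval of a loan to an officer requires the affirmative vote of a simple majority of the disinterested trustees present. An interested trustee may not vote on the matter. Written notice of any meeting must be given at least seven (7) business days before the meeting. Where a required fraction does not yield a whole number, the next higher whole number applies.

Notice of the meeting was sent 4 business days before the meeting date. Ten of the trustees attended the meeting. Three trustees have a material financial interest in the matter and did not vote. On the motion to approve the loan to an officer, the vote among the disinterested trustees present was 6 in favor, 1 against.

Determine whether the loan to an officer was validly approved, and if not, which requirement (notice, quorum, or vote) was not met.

Notice: 4 business days given; 7 required (4 < 7). Not satisfied.
Quorum: 10 present (interested trustees count toward quorum); quorum is 10. Satisfied.
Vote: the loan to an officer requires a majority of the disinterested trustees present (10 − 3 = 7). A majority of 7 is 4, so 4 affirmative votes are needed; 6 voted in favor. Satisfied.

Invalid — notice requirement not satisfied.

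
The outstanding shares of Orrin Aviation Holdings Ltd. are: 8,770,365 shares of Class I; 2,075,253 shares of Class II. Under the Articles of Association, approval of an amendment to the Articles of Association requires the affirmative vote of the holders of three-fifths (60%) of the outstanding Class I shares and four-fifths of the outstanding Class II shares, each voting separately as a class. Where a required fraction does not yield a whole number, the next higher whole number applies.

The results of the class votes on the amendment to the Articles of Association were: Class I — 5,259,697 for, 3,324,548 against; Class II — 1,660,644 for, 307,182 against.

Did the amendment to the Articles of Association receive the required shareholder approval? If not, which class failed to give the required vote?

Class I: 3/5 of 8770365 = 5262219; 5,262,219 required, 5,259,697 in favor — not approved.
Class II: 4/5 of 2075253 = 1660202.40, rounded up to 1660203; 1,660,203 required, 1,660,644 in favor — approved.

Not approved — the Class I shares did not give the required vote.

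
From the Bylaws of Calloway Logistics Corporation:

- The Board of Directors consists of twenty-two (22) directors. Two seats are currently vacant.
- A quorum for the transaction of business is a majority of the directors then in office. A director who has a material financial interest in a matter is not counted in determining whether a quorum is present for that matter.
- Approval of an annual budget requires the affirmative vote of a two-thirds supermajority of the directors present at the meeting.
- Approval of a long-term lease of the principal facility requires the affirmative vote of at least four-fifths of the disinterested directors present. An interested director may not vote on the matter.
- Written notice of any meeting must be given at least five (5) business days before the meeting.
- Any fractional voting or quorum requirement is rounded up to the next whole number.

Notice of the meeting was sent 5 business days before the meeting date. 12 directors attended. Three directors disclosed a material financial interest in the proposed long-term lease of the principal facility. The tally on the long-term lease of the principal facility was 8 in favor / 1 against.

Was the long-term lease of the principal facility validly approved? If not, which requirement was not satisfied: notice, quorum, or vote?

Invalid — quorum requirement not satisfied.

Notice: 5 business days given; 5 required (5 ≥ 5). Satisfied.
Quorum: 12 present, but the 3 interested directors do not count, leaving 9. Quorum is 11. Not satisfied.
Vote: the long-term lease of the principal facility requires four-fifths of the disinterested directors present (12 − 3 = 9). 4/5 of 9 = 7.20, rounded up to 8, so 8 affirmative votes are needed; 8 voted in favor. Satisfied. (Moot — without a quorum no business can be validly transacted.)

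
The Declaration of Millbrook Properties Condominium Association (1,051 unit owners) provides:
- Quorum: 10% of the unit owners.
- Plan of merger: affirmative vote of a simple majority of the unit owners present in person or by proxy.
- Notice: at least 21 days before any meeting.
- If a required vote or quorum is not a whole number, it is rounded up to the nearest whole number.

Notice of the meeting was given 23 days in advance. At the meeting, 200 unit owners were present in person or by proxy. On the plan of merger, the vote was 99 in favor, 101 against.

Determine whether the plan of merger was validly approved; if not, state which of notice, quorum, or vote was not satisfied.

Invalid — vote requirement not satisfied.

Notice: 23 days given; 21 required. Satisfied.
Quorum: 10% of 1,051 = 105.10, rounded up to 106; 200 present. Satisfied.
Vote: requires a majority of those present (200); a majority of 200 is 101, so 101 needed; 99 in favor. Not satisfied.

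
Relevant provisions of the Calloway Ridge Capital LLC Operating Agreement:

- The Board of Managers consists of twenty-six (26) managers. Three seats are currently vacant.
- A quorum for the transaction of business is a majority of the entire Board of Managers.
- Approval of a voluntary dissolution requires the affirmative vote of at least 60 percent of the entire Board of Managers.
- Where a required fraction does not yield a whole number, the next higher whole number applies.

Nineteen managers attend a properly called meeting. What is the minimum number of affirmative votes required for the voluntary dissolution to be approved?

The voluntary dissolution requires three-fifths of the entire Board of Managers (26).
3/5 of 26 = 15.60, rounded up to 16.

16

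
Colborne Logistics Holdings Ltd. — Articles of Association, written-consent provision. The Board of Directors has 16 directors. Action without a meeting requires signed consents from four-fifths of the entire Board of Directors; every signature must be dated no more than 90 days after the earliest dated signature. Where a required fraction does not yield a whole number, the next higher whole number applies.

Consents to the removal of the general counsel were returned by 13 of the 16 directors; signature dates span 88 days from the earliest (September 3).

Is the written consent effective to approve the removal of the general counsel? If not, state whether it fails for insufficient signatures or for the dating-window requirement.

Signatures required: four-fifths of 16 — 4/5 of 16 = 12.80, rounded up to 13, so 13 needed; 13 signed. Sufficient.
Dating window: the latest signature is 88 days after the earliest; the limit is 90 days. Within the window.

Effective — both the signature and dating-window requirements are satisfied.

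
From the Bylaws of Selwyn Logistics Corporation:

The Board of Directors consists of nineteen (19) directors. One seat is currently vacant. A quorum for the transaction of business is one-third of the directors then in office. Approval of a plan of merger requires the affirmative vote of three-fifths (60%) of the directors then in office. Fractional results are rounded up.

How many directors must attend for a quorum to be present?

6

1/3 of 18 = 6.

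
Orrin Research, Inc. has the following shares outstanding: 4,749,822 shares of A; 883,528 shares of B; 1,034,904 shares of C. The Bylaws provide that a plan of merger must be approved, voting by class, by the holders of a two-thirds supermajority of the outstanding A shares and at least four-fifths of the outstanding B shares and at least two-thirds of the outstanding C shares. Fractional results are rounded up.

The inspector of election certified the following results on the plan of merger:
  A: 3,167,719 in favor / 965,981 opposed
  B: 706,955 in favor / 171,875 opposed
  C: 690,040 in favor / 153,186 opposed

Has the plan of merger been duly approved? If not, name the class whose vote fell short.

Approved — every class gave the required vote.

A: 2/3 of 4749822 = 3166548; 3,166,548 required, 3,167,719 in favor — approved.
B: 4/5 of 883528 = 706822.40, rounded up to 706823; 706,823 required, 706,955 in favor — approved.
C: 2/3 of 1034904 = 689936; 689,936 required, 690,040 in favor — approved.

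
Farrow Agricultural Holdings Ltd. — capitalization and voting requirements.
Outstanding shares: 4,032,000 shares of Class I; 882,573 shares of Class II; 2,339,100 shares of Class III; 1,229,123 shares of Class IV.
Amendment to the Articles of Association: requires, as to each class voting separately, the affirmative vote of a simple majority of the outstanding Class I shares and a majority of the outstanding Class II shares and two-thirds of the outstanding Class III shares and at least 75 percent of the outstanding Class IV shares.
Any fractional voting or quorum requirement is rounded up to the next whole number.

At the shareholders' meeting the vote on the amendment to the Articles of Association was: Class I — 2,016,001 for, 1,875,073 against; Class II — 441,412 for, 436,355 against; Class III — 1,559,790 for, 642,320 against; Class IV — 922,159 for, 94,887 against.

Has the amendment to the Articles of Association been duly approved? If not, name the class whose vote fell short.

Approved — every class gave the required vote.

Class I: a majority of 4032000 is 2016001; 2,016,001 required, 2,016,001 in favor — approved.
Class II: a majority of 882573 is 441287; 441,287 required, 441,412 in favor — approved.
Class III: 2/3 of 2339100 = 1559400; 1,559,400 required, 1,559,790 in favor — approved.
Class IV: 3/4 of 1229123 = 921842.25, rounded up to 921843; 921,843 required, 922,159 in favor — approved.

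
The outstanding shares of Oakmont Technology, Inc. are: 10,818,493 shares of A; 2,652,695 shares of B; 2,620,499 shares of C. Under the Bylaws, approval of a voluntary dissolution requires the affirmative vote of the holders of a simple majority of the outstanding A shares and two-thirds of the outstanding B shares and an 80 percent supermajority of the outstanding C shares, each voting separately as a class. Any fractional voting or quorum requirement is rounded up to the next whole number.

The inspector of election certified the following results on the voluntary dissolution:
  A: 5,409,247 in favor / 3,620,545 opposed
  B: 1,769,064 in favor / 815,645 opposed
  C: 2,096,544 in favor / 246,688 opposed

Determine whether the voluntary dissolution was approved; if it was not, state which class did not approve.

A: a majority of 10818493 is 5409247; 5,409,247 required, 5,409,247 in favor — approved.
B: 2/3 of 2652695 = 1768463.33, rounded up to 1768464; 1,768,464 required, 1,769,064 in favor — approved.
C: 4/5 of 2620499 = 2096399.20, rounded up to 2096400; 2,096,400 required, 2,096,544 in favor — approved.

Approved — every class gave the required vote.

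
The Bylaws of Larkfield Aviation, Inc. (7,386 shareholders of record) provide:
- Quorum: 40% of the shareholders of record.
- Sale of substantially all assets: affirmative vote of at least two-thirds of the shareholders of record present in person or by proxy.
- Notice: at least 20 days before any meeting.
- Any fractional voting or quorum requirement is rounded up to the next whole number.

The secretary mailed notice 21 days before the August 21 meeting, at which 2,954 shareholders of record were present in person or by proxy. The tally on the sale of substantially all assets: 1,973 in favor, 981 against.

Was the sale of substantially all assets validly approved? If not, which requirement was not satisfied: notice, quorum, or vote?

Notice: 21 days given; 20 required. Satisfied.
Quorum: 40% of 7,386 = 2,954.40, rounded up to 2,955; 2,954 present. Not satisfied.
Vote: requires two-thirds of those present (2,954); 2/3 of 2954 = 1969.33, rounded up to 1970, so 1,970 needed; 1,973 in favor. Satisfied.

Invalid — quorum requirement not satisfied.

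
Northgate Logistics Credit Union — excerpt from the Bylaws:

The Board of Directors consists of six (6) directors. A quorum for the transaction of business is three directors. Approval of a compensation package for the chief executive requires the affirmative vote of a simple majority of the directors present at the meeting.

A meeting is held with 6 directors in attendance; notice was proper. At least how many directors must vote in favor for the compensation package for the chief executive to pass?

The compensation package for the chief executive requires a majority of the directors present (6).
A majority of 6 is 4.

4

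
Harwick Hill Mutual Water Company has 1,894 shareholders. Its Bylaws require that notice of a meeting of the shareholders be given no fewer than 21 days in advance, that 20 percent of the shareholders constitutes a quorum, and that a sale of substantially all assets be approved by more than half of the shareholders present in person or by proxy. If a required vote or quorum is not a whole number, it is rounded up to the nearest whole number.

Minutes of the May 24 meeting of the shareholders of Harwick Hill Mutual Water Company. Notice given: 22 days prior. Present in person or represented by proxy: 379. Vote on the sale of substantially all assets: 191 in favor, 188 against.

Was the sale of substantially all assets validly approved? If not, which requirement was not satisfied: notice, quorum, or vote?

Notice: 22 days given; 21 required. Satisfied.
Quorum: 20% of 1,894 = 378.80, rounded up to 379; 379 present. Satisfied.
Vote: requires a majority of those present (379); a majority of 379 is 190, so 190 needed; 191 in favor. Satisfied.

Valid — all requirements satisfied.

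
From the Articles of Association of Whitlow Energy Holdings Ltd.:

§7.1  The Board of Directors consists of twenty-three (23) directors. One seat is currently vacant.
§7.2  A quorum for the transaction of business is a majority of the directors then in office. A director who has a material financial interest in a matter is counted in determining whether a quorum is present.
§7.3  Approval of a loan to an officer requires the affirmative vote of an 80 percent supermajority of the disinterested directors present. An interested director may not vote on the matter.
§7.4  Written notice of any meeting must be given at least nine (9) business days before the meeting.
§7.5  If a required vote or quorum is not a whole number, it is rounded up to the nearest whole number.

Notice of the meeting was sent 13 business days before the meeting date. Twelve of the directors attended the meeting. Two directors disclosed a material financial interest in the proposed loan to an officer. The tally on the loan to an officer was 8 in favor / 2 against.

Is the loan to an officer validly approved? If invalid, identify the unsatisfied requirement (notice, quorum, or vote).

Valid — all requirements satisfied.

Notice: 13 business days given; 9 required (13 ≥ 9). Satisfied.
Quorum: 12 present (interested directors count toward quorum); quorum is 12. Satisfied.
Vote: the loan to an officer requires four-fifths of the disinterested directors present (12 − 2 = 10). 4/5 of 10 = 8, so 8 affirmative votes are needed; 8 voted in favor. Satisfied.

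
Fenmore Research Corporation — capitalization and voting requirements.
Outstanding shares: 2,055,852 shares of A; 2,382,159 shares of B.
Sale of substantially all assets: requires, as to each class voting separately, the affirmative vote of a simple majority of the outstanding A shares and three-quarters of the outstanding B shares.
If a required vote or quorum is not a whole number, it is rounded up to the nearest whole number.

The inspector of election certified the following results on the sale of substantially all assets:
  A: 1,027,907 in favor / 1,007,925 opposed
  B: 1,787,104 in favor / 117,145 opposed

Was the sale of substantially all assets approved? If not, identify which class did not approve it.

Not approved — the A shares did not give the required vote.

A: a majority of 2055852 is 1027927; 1,027,927 required, 1,027,907 in favor — not approved.
B: 3/4 of 2382159 = 1786619.25, rounded up to 1786620; 1,786,620 required, 1,787,104 in favor — approved.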